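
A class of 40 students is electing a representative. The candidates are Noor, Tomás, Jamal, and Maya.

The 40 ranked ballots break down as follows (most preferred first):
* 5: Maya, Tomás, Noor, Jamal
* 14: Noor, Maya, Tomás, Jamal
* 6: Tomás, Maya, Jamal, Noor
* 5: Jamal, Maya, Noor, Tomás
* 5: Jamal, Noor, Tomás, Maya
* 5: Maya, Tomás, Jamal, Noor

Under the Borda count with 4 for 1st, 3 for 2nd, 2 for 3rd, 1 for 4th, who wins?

Noor: 5×2 + 14×4 + 6×1 + 5×2 + 5×3 + 5×1 = 102
Tomás: 5×3 + 14×2 + 6×4 + 5×1 + 5×2 + 5×3 = 97
Jamal: 5×1 + 14×1 + 6×2 + 5×4 + 5×4 + 5×2 = 81
Maya: 5×4 + 14×3 + 6×3 + 5×3 + 5×1 + 5×4 = 120

Maya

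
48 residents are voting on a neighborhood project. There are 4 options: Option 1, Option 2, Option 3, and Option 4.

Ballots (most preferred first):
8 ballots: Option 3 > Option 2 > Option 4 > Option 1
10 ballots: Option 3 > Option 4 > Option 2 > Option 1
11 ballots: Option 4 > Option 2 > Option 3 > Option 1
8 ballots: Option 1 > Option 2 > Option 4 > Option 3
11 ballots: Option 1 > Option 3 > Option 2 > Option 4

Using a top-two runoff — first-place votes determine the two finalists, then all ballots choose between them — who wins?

Option 3

Round 1 first-place votes: Option 1 19, Option 2 0, Option 3 18, Option 4 11. Option 1 and Option 3 advance.
Runoff: Option 1 is ranked above Option 3 on 19 ballots, Option 3 above Option 1 on 29.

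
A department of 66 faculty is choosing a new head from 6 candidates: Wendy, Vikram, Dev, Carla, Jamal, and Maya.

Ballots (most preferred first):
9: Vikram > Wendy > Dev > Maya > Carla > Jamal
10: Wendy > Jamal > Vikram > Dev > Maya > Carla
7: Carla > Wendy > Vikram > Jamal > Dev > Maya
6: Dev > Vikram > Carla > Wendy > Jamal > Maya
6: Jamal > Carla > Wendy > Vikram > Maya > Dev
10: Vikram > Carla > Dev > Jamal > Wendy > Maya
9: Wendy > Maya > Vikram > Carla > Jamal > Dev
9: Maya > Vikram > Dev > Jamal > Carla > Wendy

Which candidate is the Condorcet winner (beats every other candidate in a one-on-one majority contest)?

Vikram

Vikram vs Wendy: 34–32
Vikram vs Dev: 60–6
Vikram vs Carla: 53–13
Vikram vs Jamal: 50–16
Vikram vs Maya: 48–18
Vikram beats every other candidate.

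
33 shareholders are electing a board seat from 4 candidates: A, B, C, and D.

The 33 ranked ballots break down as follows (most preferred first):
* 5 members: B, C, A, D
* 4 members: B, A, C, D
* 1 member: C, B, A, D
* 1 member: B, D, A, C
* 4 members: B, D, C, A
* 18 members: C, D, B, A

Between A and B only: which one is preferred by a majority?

B

A is ranked above B on 0 ballots; B above A on 33.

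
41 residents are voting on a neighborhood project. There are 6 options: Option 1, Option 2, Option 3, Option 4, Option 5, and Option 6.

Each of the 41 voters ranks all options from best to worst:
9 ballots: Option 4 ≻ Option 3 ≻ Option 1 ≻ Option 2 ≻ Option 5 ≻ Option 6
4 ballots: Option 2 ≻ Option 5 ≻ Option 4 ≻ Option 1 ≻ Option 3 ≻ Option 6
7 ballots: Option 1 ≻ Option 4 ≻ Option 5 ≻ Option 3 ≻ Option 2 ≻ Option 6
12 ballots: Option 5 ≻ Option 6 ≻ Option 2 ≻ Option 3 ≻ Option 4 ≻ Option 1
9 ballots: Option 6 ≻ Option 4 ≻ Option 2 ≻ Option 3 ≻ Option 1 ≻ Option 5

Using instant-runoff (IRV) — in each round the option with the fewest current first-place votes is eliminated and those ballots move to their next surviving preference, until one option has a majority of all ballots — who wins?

Option 4

Round 1: Option 1 7, Option 2 4, Option 3 0, Option 4 9, Option 5 12, Option 6 9. Option 3 eliminated.
Round 2: Option 1 7, Option 2 4, Option 4 9, Option 5 12, Option 6 9. Option 2 eliminated.
Round 3: Option 1 7, Option 4 9, Option 5 16, Option 6 9. Option 1 eliminated.
Round 4: Option 4 16, Option 5 16, Option 6 9. Option 6 eliminated.
Round 5: Option 4 25, Option 5 16. Option 4 has a majority (≥21).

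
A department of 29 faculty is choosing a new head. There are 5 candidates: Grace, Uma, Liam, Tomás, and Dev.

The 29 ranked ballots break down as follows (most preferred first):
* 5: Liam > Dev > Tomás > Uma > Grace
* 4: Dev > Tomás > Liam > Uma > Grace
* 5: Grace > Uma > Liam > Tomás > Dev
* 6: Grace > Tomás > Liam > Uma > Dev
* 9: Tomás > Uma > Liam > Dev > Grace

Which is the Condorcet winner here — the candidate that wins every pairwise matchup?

Tomás vs Grace: 18–11
Tomás vs Uma: 24–5
Tomás vs Liam: 19–10
Tomás vs Dev: 20–9
Tomás beats every other candidate.

Tomás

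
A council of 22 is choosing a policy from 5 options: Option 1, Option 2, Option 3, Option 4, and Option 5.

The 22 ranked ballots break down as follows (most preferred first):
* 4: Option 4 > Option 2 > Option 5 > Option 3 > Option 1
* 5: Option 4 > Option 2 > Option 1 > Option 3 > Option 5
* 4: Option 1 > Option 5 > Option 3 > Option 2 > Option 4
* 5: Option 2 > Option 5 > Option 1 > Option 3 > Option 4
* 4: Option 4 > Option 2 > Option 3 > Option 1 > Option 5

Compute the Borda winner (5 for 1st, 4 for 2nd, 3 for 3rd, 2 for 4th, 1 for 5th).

Option 1: 4×1 + 5×3 + 4×5 + 5×3 + 4×2 = 62
Option 2: 4×4 + 5×4 + 4×2 + 5×5 + 4×4 = 85
Option 3: 4×2 + 5×2 + 4×3 + 5×2 + 4×3 = 52
Option 4: 4×5 + 5×5 + 4×1 + 5×1 + 4×5 = 74
Option 5: 4×3 + 5×1 + 4×4 + 5×4 + 4×1 = 57

Option 2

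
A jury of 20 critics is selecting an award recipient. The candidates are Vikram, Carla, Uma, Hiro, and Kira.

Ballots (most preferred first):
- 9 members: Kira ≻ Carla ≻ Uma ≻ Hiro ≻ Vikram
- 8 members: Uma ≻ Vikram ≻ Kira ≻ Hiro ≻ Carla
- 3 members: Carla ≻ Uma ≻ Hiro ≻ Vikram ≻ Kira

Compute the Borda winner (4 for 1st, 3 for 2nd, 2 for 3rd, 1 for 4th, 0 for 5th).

Uma

Vikram: 9×0 + 8×3 + 3×1 = 27
Carla: 9×3 + 8×0 + 3×4 = 39
Uma: 9×2 + 8×4 + 3×3 = 59
Hiro: 9×1 + 8×1 + 3×2 = 23
Kira: 9×4 + 8×2 + 3×0 = 52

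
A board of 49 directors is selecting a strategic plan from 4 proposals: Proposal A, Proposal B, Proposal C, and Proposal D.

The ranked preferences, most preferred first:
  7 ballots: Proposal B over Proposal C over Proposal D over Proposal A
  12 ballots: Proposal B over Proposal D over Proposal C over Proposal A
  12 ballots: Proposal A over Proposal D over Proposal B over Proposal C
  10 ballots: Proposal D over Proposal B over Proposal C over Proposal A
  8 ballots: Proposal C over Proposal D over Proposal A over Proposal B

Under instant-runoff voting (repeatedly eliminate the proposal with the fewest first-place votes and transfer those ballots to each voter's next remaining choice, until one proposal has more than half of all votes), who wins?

Proposal D

Round 1: Proposal A 12, Proposal B 19, Proposal C 8, Proposal D 10. Proposal C eliminated.
Round 2: Proposal A 12, Proposal B 19, Proposal D 18. Proposal A eliminated.
Round 3: Proposal B 19, Proposal D 30. Proposal D has a majority (≥25).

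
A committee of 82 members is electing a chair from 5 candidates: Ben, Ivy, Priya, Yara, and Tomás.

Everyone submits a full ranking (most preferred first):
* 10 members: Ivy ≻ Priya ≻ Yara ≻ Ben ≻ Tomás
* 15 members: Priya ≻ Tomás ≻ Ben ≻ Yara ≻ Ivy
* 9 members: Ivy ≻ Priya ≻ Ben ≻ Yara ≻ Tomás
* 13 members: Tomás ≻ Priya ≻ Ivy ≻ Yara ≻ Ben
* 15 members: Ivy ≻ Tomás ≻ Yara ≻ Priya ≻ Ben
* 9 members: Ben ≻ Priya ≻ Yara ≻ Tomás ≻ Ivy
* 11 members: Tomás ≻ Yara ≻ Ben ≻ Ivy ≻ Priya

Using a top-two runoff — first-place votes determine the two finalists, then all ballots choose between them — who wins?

Tomás

Round 1 first-place votes: Ben 9, Ivy 34, Priya 15, Yara 0, Tomás 24. Ivy and Tomás advance.
Runoff: Ivy is ranked above Tomás on 34 ballots, Tomás above Ivy on 48.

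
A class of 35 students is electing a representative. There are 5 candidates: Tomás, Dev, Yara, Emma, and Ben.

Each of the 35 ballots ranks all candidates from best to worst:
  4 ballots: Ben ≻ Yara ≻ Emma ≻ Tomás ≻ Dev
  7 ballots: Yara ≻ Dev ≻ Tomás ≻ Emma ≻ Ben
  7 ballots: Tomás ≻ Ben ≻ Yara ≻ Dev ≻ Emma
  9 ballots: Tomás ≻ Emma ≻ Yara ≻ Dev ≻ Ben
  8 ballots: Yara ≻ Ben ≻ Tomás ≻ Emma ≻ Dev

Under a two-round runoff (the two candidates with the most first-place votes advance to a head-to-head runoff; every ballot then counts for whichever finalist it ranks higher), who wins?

Round 1 first-place votes: Tomás 16, Dev 0, Yara 15, Emma 0, Ben 4. Tomás and Yara advance.
Runoff: Tomás is ranked above Yara on 16 ballots, Yara above Tomás on 19.

Yara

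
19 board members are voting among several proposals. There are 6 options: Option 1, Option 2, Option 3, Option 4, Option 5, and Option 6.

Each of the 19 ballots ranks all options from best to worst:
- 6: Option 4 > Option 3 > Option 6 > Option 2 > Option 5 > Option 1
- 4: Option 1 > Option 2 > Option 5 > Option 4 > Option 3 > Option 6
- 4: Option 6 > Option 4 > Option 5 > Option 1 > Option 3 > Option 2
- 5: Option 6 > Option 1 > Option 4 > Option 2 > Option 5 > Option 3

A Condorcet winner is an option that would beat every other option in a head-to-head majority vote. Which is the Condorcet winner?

Option 4

Option 4 vs Option 1: 10–9
Option 4 vs Option 2: 15–4
Option 4 vs Option 3: 19–0
Option 4 vs Option 5: 15–4
Option 4 vs Option 6: 10–9
Option 4 beats every other option.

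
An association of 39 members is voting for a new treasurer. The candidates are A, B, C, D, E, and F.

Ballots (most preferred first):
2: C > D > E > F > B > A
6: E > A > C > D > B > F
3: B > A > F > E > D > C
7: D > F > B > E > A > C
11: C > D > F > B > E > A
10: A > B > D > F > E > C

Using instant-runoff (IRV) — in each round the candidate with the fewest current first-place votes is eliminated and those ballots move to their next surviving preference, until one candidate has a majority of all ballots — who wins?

Round 1: A 10, B 3, C 13, D 7, E 6, F 0. F eliminated.
Round 2: A 10, B 3, C 13, D 7, E 6. B eliminated.
Round 3: A 13, C 13, D 7, E 6. E eliminated.
Round 4: A 19, C 13, D 7. D eliminated.
Round 5: A 26, C 13. A has a majority (≥20).

A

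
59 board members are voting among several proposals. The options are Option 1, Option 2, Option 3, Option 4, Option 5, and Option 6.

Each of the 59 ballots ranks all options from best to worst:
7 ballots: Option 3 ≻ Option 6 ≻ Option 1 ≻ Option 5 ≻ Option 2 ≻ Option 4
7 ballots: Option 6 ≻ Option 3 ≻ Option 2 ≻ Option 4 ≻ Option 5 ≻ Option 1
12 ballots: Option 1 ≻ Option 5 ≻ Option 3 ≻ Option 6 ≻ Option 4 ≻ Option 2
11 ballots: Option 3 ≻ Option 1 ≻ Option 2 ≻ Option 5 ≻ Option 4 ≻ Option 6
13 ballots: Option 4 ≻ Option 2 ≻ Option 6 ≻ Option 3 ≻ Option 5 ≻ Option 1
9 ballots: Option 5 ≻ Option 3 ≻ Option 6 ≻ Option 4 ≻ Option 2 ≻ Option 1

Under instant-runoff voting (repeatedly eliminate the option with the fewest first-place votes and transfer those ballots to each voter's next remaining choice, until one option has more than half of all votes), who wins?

Option 3

Round 1: Option 1 12, Option 2 0, Option 3 18, Option 4 13, Option 5 9, Option 6 7. Option 2 eliminated.
Round 2: Option 1 12, Option 3 18, Option 4 13, Option 5 9, Option 6 7. Option 6 eliminated.
Round 3: Option 1 12, Option 3 25, Option 4 13, Option 5 9. Option 5 eliminated.
Round 4: Option 1 12, Option 3 34, Option 4 13. Option 3 has a majority (≥30).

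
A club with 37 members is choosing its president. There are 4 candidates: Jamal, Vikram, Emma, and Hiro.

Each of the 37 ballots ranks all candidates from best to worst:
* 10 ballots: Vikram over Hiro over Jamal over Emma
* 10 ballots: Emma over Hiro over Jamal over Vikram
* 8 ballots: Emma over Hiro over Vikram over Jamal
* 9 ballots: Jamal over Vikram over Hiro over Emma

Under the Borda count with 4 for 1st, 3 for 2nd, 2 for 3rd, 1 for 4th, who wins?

Hiro

Jamal: 10×2 + 10×2 + 8×1 + 9×4 = 84
Vikram: 10×4 + 10×1 + 8×2 + 9×3 = 93
Emma: 10×1 + 10×4 + 8×4 + 9×1 = 91
Hiro: 10×3 + 10×3 + 8×3 + 9×2 = 102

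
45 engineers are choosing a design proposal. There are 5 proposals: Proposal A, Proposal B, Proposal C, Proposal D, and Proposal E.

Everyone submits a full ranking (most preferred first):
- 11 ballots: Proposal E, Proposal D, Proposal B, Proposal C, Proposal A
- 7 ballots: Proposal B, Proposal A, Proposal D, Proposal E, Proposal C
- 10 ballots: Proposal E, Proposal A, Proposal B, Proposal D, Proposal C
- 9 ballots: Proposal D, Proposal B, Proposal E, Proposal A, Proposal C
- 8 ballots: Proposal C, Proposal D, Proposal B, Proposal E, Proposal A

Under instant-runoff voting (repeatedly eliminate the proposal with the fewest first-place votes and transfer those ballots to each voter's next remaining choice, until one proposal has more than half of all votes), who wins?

Round 1: Proposal A 0, Proposal B 7, Proposal C 8, Proposal D 9, Proposal E 21. Proposal A eliminated.
Round 2: Proposal B 7, Proposal C 8, Proposal D 9, Proposal E 21. Proposal B eliminated.
Round 3: Proposal C 8, Proposal D 16, Proposal E 21. Proposal C eliminated.
Round 4: Proposal D 24, Proposal E 21. Proposal D has a majority (≥23).

Proposal D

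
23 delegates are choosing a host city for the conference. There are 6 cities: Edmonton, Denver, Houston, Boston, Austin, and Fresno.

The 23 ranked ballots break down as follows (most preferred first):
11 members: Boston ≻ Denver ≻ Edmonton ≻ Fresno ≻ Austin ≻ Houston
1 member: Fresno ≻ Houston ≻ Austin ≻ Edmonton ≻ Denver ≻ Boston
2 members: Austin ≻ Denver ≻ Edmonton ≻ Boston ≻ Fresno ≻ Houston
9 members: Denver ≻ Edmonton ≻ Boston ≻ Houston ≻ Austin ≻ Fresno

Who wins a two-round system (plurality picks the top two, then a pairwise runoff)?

Round 1 first-place votes: Edmonton 0, Denver 9, Houston 0, Boston 11, Austin 2, Fresno 1. Boston and Denver advance.
Runoff: Boston is ranked above Denver on 11 ballots, Denver above Boston on 12.

Denver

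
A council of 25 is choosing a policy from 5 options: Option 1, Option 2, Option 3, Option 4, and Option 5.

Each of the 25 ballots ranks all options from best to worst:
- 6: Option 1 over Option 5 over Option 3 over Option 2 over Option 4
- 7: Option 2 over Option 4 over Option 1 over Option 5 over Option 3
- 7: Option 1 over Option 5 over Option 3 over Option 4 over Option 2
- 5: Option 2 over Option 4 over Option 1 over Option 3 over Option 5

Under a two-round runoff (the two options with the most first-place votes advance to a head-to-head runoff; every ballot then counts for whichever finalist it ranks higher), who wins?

Round 1 first-place votes: Option 1 13, Option 2 12, Option 3 0, Option 4 0, Option 5 0. Option 1 and Option 2 advance.
Runoff: Option 1 is ranked above Option 2 on 13 ballots, Option 2 above Option 1 on 12.

Option 1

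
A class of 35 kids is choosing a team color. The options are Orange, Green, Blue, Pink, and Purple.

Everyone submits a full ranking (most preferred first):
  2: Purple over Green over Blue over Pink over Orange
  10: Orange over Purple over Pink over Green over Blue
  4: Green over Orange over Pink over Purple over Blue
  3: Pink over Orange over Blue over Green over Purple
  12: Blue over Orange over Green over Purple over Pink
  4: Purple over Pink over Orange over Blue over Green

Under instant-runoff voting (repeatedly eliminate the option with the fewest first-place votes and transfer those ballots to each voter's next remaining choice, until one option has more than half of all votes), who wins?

Orange

Round 1: Orange 10, Green 4, Blue 12, Pink 3, Purple 6. Pink eliminated.
Round 2: Orange 13, Green 4, Blue 12, Purple 6. Green eliminated.
Round 3: Orange 17, Blue 12, Purple 6. Purple eliminated.
Round 4: Orange 21, Blue 14. Orange has a majority (≥18).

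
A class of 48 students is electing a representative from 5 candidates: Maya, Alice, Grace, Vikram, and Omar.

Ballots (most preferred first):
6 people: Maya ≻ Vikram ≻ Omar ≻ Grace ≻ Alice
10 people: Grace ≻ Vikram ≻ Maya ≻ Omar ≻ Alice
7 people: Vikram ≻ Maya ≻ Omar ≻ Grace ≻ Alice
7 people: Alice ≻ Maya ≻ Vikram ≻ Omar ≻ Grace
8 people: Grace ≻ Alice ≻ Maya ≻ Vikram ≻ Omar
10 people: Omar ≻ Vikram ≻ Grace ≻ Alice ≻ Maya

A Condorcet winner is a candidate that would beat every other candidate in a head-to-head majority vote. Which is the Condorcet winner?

Vikram

Vikram vs Maya: 27–21
Vikram vs Alice: 33–15
Vikram vs Grace: 30–18
Vikram vs Omar: 38–10
Vikram beats every other candidate.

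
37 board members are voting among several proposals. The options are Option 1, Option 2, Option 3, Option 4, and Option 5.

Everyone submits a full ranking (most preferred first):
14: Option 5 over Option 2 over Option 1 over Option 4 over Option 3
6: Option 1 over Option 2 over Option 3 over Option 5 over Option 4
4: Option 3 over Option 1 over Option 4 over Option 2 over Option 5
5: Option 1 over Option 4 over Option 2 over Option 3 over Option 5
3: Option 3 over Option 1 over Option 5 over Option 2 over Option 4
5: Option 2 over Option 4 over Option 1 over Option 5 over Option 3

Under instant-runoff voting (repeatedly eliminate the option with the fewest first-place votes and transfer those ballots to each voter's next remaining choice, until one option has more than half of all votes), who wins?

Option 1

Round 1: Option 1 11, Option 2 5, Option 3 7, Option 4 0, Option 5 14. Option 4 eliminated.
Round 2: Option 1 11, Option 2 5, Option 3 7, Option 5 14. Option 2 eliminated.
Round 3: Option 1 16, Option 3 7, Option 5 14. Option 3 eliminated.
Round 4: Option 1 23, Option 5 14. Option 1 has a majority (≥19).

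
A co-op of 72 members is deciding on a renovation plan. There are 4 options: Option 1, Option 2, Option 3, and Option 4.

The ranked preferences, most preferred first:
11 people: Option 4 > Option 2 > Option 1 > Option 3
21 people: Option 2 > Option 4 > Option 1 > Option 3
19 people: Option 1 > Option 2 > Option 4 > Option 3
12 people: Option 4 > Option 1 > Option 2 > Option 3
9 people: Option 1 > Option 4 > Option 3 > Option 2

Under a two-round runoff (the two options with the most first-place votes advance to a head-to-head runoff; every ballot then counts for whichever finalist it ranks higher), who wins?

Round 1 first-place votes: Option 1 28, Option 2 21, Option 3 0, Option 4 23. Option 1 and Option 4 advance.
Runoff: Option 1 is ranked above Option 4 on 28 ballots, Option 4 above Option 1 on 44.

Option 4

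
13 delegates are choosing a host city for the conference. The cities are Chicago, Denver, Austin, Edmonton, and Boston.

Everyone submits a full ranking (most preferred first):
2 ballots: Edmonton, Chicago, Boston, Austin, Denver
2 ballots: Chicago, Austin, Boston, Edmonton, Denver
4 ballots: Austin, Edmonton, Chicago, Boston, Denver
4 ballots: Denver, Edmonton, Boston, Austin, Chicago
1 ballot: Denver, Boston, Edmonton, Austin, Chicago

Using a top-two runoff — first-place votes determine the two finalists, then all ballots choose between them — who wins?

Round 1 first-place votes: Chicago 2, Denver 5, Austin 4, Edmonton 2, Boston 0. Denver and Austin advance.
Runoff: Denver is ranked above Austin on 5 ballots, Austin above Denver on 8.

Austin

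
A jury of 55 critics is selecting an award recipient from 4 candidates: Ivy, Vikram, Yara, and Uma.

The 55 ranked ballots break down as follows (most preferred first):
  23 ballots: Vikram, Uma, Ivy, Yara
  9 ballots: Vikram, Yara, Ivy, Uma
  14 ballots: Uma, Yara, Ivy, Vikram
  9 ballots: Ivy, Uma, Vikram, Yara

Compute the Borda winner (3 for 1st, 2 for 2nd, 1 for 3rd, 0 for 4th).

Uma

Ivy: 23×1 + 9×1 + 14×1 + 9×3 = 73
Vikram: 23×3 + 9×3 + 14×0 + 9×1 = 105
Yara: 23×0 + 9×2 + 14×2 + 9×0 = 46
Uma: 23×2 + 9×0 + 14×3 + 9×2 = 106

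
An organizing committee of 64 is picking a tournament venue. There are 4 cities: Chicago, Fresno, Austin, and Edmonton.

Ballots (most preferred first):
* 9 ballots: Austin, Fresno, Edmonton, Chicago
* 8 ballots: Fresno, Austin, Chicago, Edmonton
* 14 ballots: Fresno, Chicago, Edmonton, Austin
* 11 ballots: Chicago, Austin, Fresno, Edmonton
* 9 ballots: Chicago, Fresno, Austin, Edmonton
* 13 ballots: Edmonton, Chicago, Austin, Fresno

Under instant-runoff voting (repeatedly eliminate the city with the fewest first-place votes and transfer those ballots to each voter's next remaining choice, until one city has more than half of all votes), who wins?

Round 1: Chicago 20, Fresno 22, Austin 9, Edmonton 13. Austin eliminated.
Round 2: Chicago 20, Fresno 31, Edmonton 13. Edmonton eliminated.
Round 3: Chicago 33, Fresno 31. Chicago has a majority (≥33).

Chicago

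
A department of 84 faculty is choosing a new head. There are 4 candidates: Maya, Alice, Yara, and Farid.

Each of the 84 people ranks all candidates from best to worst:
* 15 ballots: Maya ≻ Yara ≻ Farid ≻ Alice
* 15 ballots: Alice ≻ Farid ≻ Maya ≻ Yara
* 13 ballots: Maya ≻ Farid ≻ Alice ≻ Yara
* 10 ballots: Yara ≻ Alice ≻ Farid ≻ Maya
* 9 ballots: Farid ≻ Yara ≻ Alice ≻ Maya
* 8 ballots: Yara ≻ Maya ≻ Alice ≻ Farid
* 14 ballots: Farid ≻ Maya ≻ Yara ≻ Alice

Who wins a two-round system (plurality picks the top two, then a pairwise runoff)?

Round 1 first-place votes: Maya 28, Alice 15, Yara 18, Farid 23. Maya and Farid advance.
Runoff: Maya is ranked above Farid on 36 ballots, Farid above Maya on 48.

Farid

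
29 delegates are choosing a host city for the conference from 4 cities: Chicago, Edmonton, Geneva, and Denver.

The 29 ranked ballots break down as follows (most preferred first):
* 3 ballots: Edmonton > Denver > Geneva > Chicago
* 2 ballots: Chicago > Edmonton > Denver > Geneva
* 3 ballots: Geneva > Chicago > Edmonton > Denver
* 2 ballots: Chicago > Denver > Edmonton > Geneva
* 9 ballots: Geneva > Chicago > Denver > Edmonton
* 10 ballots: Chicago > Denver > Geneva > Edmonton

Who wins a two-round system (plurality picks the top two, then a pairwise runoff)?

Geneva

Round 1 first-place votes: Chicago 14, Edmonton 3, Geneva 12, Denver 0. Chicago and Geneva advance.
Runoff: Chicago is ranked above Geneva on 14 ballots, Geneva above Chicago on 15.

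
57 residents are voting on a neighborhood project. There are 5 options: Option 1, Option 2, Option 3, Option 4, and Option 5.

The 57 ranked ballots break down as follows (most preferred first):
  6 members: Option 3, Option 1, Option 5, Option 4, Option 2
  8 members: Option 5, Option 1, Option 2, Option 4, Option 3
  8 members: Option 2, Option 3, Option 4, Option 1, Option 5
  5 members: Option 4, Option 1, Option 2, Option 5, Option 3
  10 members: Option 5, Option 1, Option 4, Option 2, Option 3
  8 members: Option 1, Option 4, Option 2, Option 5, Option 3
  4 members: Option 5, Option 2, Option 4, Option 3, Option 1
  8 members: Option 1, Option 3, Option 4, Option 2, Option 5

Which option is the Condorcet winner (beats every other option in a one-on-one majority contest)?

Option 1 vs Option 2: 45–12
Option 1 vs Option 3: 39–18
Option 1 vs Option 4: 40–17
Option 1 vs Option 5: 35–22
Option 1 beats every other option.

Option 1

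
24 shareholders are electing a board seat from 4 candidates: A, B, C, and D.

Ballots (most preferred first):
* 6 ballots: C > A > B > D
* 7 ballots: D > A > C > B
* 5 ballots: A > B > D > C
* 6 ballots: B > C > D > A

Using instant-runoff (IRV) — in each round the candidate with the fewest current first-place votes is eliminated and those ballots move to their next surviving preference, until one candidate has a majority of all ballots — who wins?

Round 1: A 5, B 6, C 6, D 7. A eliminated.
Round 2: B 11, C 6, D 7. C eliminated.
Round 3: B 17, D 7. B has a majority (≥13).

B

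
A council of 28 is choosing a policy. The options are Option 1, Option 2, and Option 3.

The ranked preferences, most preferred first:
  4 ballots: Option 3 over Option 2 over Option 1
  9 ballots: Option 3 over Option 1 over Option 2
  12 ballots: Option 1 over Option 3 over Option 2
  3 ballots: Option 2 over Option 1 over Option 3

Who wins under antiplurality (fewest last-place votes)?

Option 3

Last-place votes: Option 1 4, Option 2 21, Option 3 3.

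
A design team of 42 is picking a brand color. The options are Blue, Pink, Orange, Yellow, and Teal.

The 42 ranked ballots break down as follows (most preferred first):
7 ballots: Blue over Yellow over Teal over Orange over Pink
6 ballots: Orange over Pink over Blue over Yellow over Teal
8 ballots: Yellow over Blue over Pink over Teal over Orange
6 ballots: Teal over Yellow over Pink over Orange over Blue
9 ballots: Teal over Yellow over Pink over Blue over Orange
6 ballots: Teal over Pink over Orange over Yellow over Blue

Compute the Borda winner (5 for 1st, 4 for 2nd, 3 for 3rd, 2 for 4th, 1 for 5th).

Yellow

Blue: 7×5 + 6×3 + 8×4 + 6×1 + 9×2 + 6×1 = 115
Pink: 7×1 + 6×4 + 8×3 + 6×3 + 9×3 + 6×4 = 124
Orange: 7×2 + 6×5 + 8×1 + 6×2 + 9×1 + 6×3 = 91
Yellow: 7×4 + 6×2 + 8×5 + 6×4 + 9×4 + 6×2 = 152
Teal: 7×3 + 6×1 + 8×2 + 6×5 + 9×5 + 6×5 = 148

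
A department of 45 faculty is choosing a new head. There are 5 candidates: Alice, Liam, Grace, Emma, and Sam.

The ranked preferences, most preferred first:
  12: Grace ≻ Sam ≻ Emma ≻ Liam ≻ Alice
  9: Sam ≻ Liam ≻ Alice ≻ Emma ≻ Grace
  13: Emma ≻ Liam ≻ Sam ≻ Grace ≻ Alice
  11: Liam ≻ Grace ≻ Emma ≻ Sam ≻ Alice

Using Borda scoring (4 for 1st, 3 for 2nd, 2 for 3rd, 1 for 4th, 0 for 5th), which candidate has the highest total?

Liam

Alice: 12×0 + 9×2 + 13×0 + 11×0 = 18
Liam: 12×1 + 9×3 + 13×3 + 11×4 = 122
Grace: 12×4 + 9×0 + 13×1 + 11×3 = 94
Emma: 12×2 + 9×1 + 13×4 + 11×2 = 107
Sam: 12×3 + 9×4 + 13×2 + 11×1 = 109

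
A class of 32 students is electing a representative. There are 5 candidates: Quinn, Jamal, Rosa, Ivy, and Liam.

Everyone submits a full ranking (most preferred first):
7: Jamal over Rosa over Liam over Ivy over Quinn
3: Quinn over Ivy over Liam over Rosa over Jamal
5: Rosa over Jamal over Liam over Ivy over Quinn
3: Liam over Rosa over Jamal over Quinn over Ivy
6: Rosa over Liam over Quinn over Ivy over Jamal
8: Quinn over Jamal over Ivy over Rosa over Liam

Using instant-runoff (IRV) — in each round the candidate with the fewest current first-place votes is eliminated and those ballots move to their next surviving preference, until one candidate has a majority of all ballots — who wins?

Rosa

Round 1: Quinn 11, Jamal 7, Rosa 11, Ivy 0, Liam 3. Ivy eliminated.
Round 2: Quinn 11, Jamal 7, Rosa 11, Liam 3. Liam eliminated.
Round 3: Quinn 11, Jamal 7, Rosa 14. Jamal eliminated.
Round 4: Quinn 11, Rosa 21. Rosa has a majority (≥17).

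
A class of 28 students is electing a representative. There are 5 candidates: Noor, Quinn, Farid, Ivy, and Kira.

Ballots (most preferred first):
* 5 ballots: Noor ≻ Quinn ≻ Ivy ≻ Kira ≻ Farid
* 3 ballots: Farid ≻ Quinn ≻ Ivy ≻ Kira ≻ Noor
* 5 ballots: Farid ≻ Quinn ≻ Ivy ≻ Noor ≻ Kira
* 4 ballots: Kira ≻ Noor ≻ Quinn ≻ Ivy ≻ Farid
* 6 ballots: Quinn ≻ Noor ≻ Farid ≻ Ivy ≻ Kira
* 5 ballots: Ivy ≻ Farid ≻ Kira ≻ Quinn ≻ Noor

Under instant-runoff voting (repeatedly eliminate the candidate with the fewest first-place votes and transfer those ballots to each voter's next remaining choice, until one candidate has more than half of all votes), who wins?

Noor

Round 1: Noor 5, Quinn 6, Farid 8, Ivy 5, Kira 4. Kira eliminated.
Round 2: Noor 9, Quinn 6, Farid 8, Ivy 5. Ivy eliminated.
Round 3: Noor 9, Quinn 6, Farid 13. Quinn eliminated.
Round 4: Noor 15, Farid 13. Noor has a majority (≥15).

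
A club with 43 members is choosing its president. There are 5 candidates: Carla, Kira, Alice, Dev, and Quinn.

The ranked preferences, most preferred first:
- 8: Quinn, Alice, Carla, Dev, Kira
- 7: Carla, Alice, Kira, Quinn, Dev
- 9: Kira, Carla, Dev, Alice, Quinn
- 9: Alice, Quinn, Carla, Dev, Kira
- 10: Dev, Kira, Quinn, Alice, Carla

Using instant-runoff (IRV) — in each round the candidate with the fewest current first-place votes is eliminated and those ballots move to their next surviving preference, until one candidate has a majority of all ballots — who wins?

Round 1: Carla 7, Kira 9, Alice 9, Dev 10, Quinn 8. Carla eliminated.
Round 2: Kira 9, Alice 16, Dev 10, Quinn 8. Quinn eliminated.
Round 3: Kira 9, Alice 24, Dev 10. Alice has a majority (≥22).

Alice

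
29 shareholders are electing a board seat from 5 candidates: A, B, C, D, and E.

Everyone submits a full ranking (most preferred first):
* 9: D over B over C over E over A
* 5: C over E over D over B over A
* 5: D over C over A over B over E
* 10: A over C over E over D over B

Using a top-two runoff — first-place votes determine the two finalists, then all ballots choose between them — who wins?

D

Round 1 first-place votes: A 10, B 0, C 5, D 14, E 0. D and A advance.
Runoff: D is ranked above A on 19 ballots, A above D on 10.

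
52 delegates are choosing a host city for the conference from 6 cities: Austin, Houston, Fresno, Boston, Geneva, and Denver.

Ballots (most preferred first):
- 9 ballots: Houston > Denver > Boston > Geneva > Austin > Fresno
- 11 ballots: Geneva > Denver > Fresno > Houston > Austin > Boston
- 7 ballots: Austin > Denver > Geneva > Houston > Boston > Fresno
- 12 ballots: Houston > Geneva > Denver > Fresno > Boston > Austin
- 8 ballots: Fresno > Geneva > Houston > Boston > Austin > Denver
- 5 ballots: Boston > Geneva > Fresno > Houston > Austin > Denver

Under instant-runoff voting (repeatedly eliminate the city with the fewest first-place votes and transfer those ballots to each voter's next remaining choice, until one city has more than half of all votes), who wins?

Round 1: Austin 7, Houston 21, Fresno 8, Boston 5, Geneva 11, Denver 0. Denver eliminated.
Round 2: Austin 7, Houston 21, Fresno 8, Boston 5, Geneva 11. Boston eliminated.
Round 3: Austin 7, Houston 21, Fresno 8, Geneva 16. Austin eliminated.
Round 4: Houston 21, Fresno 8, Geneva 23. Fresno eliminated.
Round 5: Houston 21, Geneva 31. Geneva has a majority (≥27).

Geneva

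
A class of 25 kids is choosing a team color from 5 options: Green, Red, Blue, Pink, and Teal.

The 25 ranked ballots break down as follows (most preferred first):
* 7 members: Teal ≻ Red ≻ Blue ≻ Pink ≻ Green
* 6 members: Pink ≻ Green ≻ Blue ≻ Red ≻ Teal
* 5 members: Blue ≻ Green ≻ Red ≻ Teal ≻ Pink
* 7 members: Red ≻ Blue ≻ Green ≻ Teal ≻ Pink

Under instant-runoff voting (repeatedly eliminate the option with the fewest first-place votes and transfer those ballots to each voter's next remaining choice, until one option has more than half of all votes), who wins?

Red

Round 1: Green 0, Red 7, Blue 5, Pink 6, Teal 7. Green eliminated.
Round 2: Red 7, Blue 5, Pink 6, Teal 7. Blue eliminated.
Round 3: Red 12, Pink 6, Teal 7. Pink eliminated.
Round 4: Red 18, Teal 7. Red has a majority (≥13).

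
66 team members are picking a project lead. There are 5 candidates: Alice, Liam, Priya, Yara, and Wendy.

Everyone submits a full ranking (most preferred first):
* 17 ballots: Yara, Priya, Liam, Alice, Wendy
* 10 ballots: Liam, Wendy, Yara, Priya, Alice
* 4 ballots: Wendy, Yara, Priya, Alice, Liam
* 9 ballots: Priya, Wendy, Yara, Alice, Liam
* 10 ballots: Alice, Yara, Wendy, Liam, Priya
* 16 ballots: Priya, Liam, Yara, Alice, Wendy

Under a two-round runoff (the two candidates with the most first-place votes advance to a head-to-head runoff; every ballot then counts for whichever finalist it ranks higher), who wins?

Yara

Round 1 first-place votes: Alice 10, Liam 10, Priya 25, Yara 17, Wendy 4. Priya and Yara advance.
Runoff: Priya is ranked above Yara on 25 ballots, Yara above Priya on 41.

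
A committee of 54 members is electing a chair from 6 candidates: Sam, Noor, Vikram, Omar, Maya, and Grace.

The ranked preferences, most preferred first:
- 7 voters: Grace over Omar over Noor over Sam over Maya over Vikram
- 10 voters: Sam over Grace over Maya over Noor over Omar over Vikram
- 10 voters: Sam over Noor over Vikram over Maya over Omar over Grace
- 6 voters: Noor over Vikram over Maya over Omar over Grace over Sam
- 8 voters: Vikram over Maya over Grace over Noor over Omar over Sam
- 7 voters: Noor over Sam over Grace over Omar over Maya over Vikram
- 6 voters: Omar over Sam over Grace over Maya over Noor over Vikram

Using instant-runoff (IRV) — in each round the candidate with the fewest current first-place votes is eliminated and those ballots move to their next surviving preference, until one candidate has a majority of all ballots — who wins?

Round 1: Sam 20, Noor 13, Vikram 8, Omar 6, Maya 0, Grace 7. Maya eliminated.
Round 2: Sam 20, Noor 13, Vikram 8, Omar 6, Grace 7. Omar eliminated.
Round 3: Sam 26, Noor 13, Vikram 8, Grace 7. Grace eliminated.
Round 4: Sam 26, Noor 20, Vikram 8. Vikram eliminated.
Round 5: Sam 26, Noor 28. Noor has a majority (≥28).

Noor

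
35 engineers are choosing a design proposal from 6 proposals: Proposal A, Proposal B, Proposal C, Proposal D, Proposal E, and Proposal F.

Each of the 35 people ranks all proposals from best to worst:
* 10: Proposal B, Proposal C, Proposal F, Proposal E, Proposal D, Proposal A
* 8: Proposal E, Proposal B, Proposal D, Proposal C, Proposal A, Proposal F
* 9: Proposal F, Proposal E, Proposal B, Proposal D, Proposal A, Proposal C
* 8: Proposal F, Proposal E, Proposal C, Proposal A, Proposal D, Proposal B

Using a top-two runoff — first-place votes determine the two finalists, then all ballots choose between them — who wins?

Proposal B

Round 1 first-place votes: Proposal A 0, Proposal B 10, Proposal C 0, Proposal D 0, Proposal E 8, Proposal F 17. Proposal F and Proposal B advance.
Runoff: Proposal F is ranked above Proposal B on 17 ballots, Proposal B above Proposal F on 18.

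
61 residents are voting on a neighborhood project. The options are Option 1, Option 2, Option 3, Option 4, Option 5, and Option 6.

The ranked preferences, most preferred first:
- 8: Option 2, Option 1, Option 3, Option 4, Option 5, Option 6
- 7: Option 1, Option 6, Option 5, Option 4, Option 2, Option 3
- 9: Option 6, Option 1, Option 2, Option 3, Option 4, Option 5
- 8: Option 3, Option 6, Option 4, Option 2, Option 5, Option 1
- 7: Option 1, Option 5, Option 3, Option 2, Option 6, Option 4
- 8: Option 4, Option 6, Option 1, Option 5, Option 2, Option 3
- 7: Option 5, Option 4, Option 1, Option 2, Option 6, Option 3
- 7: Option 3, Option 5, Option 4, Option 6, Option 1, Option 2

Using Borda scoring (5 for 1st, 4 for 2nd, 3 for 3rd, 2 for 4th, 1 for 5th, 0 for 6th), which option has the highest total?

Option 1: 8×4 + 7×5 + 9×4 + 8×0 + 7×5 + 8×3 + 7×3 + 7×1 = 190
Option 2: 8×5 + 7×1 + 9×3 + 8×2 + 7×2 + 8×1 + 7×2 + 7×0 = 126
Option 3: 8×3 + 7×0 + 9×2 + 8×5 + 7×3 + 8×0 + 7×0 + 7×5 = 138
Option 4: 8×2 + 7×2 + 9×1 + 8×3 + 7×0 + 8×5 + 7×4 + 7×3 = 152
Option 5: 8×1 + 7×3 + 9×0 + 8×1 + 7×4 + 8×2 + 7×5 + 7×4 = 144
Option 6: 8×0 + 7×4 + 9×5 + 8×4 + 7×1 + 8×4 + 7×1 + 7×2 = 165

Option 1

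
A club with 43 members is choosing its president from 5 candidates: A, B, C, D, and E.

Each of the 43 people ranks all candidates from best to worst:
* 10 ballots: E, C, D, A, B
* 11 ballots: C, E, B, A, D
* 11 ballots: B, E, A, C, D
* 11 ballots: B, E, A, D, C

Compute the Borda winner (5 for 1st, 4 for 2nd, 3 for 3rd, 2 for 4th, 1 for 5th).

E

A: 10×2 + 11×2 + 11×3 + 11×3 = 108
B: 10×1 + 11×3 + 11×5 + 11×5 = 153
C: 10×4 + 11×5 + 11×2 + 11×1 = 128
D: 10×3 + 11×1 + 11×1 + 11×2 = 74
E: 10×5 + 11×4 + 11×4 + 11×4 = 182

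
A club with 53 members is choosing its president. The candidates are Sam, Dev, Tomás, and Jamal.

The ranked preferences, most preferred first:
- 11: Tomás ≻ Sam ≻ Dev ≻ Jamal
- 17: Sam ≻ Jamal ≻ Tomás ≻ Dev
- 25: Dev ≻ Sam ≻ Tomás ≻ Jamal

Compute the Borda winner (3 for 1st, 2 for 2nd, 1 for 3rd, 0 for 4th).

Sam: 11×2 + 17×3 + 25×2 = 123
Dev: 11×1 + 17×0 + 25×3 = 86
Tomás: 11×3 + 17×1 + 25×1 = 75
Jamal: 11×0 + 17×2 + 25×0 = 34

Sam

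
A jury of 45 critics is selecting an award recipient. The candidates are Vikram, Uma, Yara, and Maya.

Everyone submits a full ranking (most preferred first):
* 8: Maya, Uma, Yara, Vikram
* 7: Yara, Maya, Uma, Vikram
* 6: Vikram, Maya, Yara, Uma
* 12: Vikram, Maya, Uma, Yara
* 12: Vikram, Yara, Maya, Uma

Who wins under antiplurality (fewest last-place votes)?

Last-place votes: Vikram 15, Uma 18, Yara 12, Maya 0.

Maya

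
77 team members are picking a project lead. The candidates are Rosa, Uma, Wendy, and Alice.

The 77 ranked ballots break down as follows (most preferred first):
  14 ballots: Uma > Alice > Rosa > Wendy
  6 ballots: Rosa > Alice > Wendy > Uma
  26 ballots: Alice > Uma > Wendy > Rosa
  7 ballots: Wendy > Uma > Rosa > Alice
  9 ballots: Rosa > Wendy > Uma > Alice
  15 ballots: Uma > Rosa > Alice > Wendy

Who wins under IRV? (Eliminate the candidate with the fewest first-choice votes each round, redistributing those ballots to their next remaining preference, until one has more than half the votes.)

Round 1: Rosa 15, Uma 29, Wendy 7, Alice 26. Wendy eliminated.
Round 2: Rosa 15, Uma 36, Alice 26. Rosa eliminated.
Round 3: Uma 45, Alice 32. Uma has a majority (≥39).

Uma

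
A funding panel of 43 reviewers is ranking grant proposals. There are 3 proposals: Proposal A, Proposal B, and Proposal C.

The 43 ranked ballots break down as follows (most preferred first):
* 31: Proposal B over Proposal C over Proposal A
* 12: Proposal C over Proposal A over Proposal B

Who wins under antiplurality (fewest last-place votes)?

Proposal C

Last-place votes: Proposal A 31, Proposal B 12, Proposal C 0.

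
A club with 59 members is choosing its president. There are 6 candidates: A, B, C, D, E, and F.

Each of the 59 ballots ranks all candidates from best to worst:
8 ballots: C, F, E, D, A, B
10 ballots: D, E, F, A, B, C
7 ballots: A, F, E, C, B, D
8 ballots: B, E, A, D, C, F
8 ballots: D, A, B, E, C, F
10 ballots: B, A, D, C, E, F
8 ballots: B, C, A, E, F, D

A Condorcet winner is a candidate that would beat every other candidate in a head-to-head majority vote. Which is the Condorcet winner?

A

A vs B: 33–26
A vs C: 43–16
A vs D: 33–26
A vs E: 33–26
A vs F: 41–18
A beats every other candidate.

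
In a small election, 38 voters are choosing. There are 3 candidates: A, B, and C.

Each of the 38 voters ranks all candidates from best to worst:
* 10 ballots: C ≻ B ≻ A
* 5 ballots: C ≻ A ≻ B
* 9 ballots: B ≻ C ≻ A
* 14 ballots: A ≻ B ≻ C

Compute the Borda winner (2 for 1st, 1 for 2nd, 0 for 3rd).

A: 10×0 + 5×1 + 9×0 + 14×2 = 33
B: 10×1 + 5×0 + 9×2 + 14×1 = 42
C: 10×2 + 5×2 + 9×1 + 14×0 = 39

B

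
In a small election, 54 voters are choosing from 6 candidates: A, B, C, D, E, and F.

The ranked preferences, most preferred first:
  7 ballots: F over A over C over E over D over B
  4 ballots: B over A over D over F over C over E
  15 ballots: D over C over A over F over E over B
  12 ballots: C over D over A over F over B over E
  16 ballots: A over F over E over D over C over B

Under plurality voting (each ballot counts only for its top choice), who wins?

First-place votes: A 16, B 4, C 12, D 15, E 0, F 7.

A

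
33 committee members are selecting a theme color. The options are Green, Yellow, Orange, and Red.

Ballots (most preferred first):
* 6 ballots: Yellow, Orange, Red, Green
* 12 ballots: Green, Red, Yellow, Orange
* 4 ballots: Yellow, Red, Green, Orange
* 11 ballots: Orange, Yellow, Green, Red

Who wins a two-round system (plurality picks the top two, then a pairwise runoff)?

Round 1 first-place votes: Green 12, Yellow 10, Orange 11, Red 0. Green and Orange advance.
Runoff: Green is ranked above Orange on 16 ballots, Orange above Green on 17.

Orange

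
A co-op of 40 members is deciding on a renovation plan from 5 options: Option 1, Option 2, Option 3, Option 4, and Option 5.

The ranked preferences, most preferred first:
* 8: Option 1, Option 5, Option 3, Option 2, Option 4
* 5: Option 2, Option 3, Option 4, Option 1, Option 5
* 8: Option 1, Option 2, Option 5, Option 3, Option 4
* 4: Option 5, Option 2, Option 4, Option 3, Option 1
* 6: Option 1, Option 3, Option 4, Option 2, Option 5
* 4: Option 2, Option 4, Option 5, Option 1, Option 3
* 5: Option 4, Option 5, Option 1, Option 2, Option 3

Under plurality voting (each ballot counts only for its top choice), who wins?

Option 1

First-place votes: Option 1 22, Option 2 9, Option 3 0, Option 4 5, Option 5 4.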